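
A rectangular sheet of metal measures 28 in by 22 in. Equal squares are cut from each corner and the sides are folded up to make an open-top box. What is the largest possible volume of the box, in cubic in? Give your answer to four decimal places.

1120.3095

With cut size x, the volume is V(x) = x(28 − 2x)(22 − 2x) for 0 < x < 11.
V'(x) = 12x^2 − 200x + 616. Setting V'(x) = 0 gives x ≈ 4.0776 (the root in (0, 11)).
V''(x) = 24x − 200 is negative there, so this is the maximum; V ≈ 1120.3095.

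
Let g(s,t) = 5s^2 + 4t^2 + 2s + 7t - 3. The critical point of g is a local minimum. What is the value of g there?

-501/80

∂g/∂s = 10s + 2 = 0 and ∂g/∂t = 8t + 7 = 0, so (s, t) = (-1/5, -7/8).
The Hessian has g_{ss} = 10, g_{tt} = 8, g_{st} = 0, giving D = 80 > 0 with g_{ss} > 0, so the point is a local minimum.
g(-1/5, -7/8) = -501/80.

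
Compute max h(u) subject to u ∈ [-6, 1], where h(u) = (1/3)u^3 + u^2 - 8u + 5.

The derivative is u^2 + 2u - 8, whose only zero in [-6, 1] is u = -4.
Evaluating at the critical points and endpoints: h(-6) = 17, h(-4) = 95/3, h(1) = -5/3.
So the maximum is h(-4) = 95/3.

95/3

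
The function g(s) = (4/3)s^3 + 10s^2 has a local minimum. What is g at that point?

Critical points: g'(s) = 4s^2 + 20s vanishes at s = -5, 0.
Second-derivative test with g''(s) = 8s + 20: g''(-5) = -20 < 0 ⇒ local maximum; g''(0) = 20 > 0 ⇒ local minimum.
The local minimum is g(0) = 0.

0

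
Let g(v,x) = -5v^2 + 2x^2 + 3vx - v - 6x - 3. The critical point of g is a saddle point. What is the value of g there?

-7

∂g/∂v = -10v + 3x - 1 = 0 and ∂g/∂x = 3v + 4x - 6 = 0, so (v, x) = (2/7, 9/7).
The Hessian has g_{vv} = -10, g_{xx} = 4, g_{vx} = 3, giving D = -49 < 0, so the point is a saddle point.
g(2/7, 9/7) = -7.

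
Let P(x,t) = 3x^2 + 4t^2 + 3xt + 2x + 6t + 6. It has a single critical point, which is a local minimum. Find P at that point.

∂P/∂x = 6x + 3t + 2 = 0 and ∂P/∂t = 3x + 8t + 6 = 0, so (x, t) = (2/39, -10/13).
The Hessian has P_{xx} = 6, P_{tt} = 8, P_{xt} = 3, giving D = 39 > 0 with P_{xx} > 0, so the point is a local minimum.
P(2/39, -10/13) = 146/39.

146/39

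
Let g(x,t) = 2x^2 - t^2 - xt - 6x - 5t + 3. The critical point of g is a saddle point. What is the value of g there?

∂g/∂x = 4x - t - 6 = 0 and ∂g/∂t = -x - 2t - 5 = 0, so (x, t) = (7/9, -26/9).
The Hessian has g_{xx} = 4, g_{tt} = -2, g_{xt} = -1, giving D = -9 < 0, so the point is a saddle point.
g(7/9, -26/9) = 71/9.

71/9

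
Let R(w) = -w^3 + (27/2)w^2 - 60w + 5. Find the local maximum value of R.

-165/2

R'(w) = -3w^2 + 27w - 60. Setting R'(w) = 0 gives w ∈ {4, 5}.
Since R''(w) = -6w + 27, we get R''(4) = 3 > 0 ⇒ local minimum; R''(5) = -3 < 0 ⇒ local maximum.
The local maximum is R(5) = -165/2.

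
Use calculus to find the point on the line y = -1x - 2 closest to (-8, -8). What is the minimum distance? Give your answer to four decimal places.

9.8995

Minimize D(x)^2 = (x + 8)^2 + (-x + 6)^2.
d/dx[D^2] = 2(x + 8) + 2·(-1)·(-x + 6) = 0 ⇒ x = -1.
Then y = -1 and the distance is √(98) ≈ 9.8995.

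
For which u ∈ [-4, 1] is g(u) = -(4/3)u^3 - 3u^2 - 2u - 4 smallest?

1

The derivative is -4u^2 - 6u - 2, which vanishes at u = -1 and u = -1/2.
Compare values at every candidate in [-4, 1]: g(-4) = 124/3; g(-1) = -11/3; g(-1/2) = -43/12; g(1) = -31/3.
So the minimum is g(1) = -31/3.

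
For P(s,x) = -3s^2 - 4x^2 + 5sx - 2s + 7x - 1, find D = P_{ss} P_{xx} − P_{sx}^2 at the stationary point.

23

∂P/∂s = -6s + 5x - 2 = 0 and ∂P/∂x = 5s - 8x + 7 = 0, so (s, x) = (19/23, 32/23).
The Hessian has P_{ss} = -6, P_{xx} = -8, P_{sx} = 5, giving D = 23 > 0 with P_{ss} < 0, so the point is a local maximum.
D = (-6)·(-8) − (5)^2 = 23.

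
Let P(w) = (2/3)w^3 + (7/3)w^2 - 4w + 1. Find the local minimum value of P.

P'(w) = 2w^2 + (14/3)w - 4 = 0 at w = -3, 2/3.
Since P''(w) = 4w + 14/3, we get P''(-3) = -22/3 < 0 ⇒ local maximum; P''(2/3) = 22/3 > 0 ⇒ local minimum.
So the local minimum value is P(2/3) = -35/81.

-35/81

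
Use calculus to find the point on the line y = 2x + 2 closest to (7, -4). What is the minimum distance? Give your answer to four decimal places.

Minimize D(x)^2 = (x - 7)^2 + (2x + 6)^2.
d/dx[D^2] = 2(x - 7) + 2·2·(2x + 6) = 0 ⇒ x = -1.
Then y = 0 and the distance is √(80) ≈ 8.9443.

8.9443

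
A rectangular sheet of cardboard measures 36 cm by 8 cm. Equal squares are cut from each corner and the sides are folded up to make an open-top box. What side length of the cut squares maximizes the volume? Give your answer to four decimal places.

With cut size x, the volume is V(x) = x(36 − 2x)(8 − 2x) for 0 < x < 4.
V'(x) = 12x^2 − 176x + 288. Setting V'(x) = 0 gives x ≈ 1.8764 (the root in (0, 4)).
V''(x) = 24x − 176 is negative there, so this is the maximum; V ≈ 256.9923.

1.8764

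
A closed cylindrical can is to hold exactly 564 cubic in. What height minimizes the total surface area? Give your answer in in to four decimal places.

8.9549

With radius r and height h, πr²h = 564 so h = 564/(πr²), and S(r) = 2πr² + 2πrh = 2πr² + 2·564/r.
S'(r) = 4πr − 2·564/r² = 0 ⇒ r³ = 564/(2π), so r ≈ 4.4775 and h = 2r ≈ 8.9549.
S''(r) = 4π + 4·564/r³ > 0, so this is the minimum; S ≈ 377.8916.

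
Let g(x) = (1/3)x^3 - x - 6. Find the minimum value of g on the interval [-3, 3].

g'(x) = x^2 - 1, which vanishes at x = -1 and x = 1.
Evaluating at the critical points and endpoints: g(-3) = -12,  g(-1) = -16/3,  g(1) = -20/3,  g(3) = 0.
Hence the absolute minimum is -12 at x = -3.

-12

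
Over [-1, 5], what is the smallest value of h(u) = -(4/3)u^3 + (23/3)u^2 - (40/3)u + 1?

-122/3

h'(u) = -4u^2 + (46/3)u - 40/3, which vanishes at u = 4/3 and u = 5/2.
Compare values at every candidate in [-1, 5]: h(-1) = 70/3; h(4/3) = -511/81; h(5/2) = -21/4; h(5) = -122/3.
Hence the absolute minimum is -122/3 at u = 5.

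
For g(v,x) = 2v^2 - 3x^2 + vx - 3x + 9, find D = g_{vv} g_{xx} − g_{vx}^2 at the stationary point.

∂g/∂v = 4v + x = 0 and ∂g/∂x = v - 6x - 3 = 0, so (v, x) = (3/25, -12/25).
The Hessian has g_{vv} = 4, g_{xx} = -6, g_{vx} = 1, giving D = -25 < 0, so the point is a saddle point.
D = (4)·(-6) − (1)^2 = -25.

-25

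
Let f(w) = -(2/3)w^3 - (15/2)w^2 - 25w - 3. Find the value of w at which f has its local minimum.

Critical points: f'(w) = -2w^2 - 15w - 25 vanishes at w = -5, -5/2.
f''(w) = -4w - 15. f''(-5) = 5 > 0 ⇒ local minimum; f''(-5/2) = -5 < 0 ⇒ local maximum.
Thus f has its local minimum at w = -5, with value 107/6.

-5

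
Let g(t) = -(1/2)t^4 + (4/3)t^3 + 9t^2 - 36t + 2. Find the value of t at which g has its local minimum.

2

g'(t) = -2t^3 + 4t^2 + 18t - 36 = 0 at t = -3, 2, 3.
Since g''(t) = -6t^2 + 8t + 18, we get g''(-3) = -60 < 0 ⇒ local maximum; g''(2) = 10 > 0 ⇒ local minimum; g''(3) = -12 < 0 ⇒ local maximum.
The local minimum is g(2) = -94/3.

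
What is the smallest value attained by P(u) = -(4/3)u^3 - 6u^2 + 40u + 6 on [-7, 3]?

-532/3

P'(u) = -4u^2 - 12u + 40, which vanishes at u = -5 and u = 2.
Compare values at every candidate in [-7, 3]: P(-7) = -332/3; P(-5) = -532/3; P(2) = 154/3; P(3) = 36.
The minimum over the interval is -532/3, attained at u = -5.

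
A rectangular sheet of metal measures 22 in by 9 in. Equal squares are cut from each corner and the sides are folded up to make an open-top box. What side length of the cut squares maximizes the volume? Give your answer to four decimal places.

With cut size x, the volume is V(x) = x(22 − 2x)(9 − 2x) for 0 < x < 4.5.
V'(x) = 12x^2 − 124x + 198. Setting V'(x) = 0 gives x ≈ 1.9738 (the root in (0, 4.5)).
V''(x) = 24x − 124 is negative there, so this is the maximum; V ≈ 180.0262.

1.9738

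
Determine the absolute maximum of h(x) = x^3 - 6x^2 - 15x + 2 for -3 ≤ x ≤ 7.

10

The derivative is 3x^2 - 12x - 15, which vanishes at x = -1 and x = 5.
Candidates: h(-3) = -34, h(-1) = 10, h(5) = -98, h(7) = -54.
The maximum over the interval is 10, attained at x = -1.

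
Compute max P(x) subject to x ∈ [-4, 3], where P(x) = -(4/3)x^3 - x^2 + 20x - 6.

The derivative is -4x^2 - 2x + 20, which vanishes at x = -5/2 and x = 2.
Candidates: P(-4) = -50/3; P(-5/2) = -497/12; P(2) = 58/3; P(3) = 9.
The maximum over the interval is 58/3, attained at x = 2.

58/3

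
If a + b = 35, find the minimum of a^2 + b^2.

1225/2

With a + b = 35, a^2 + b^2 = a^2 + (35 − a)^2.
The derivative 2a − 2(35 − a) = 4a − 70 vanishes at a = 35/2; second derivative 4 > 0, a minimum.
The minimum is 2·(35/2)^2 = 1225/2.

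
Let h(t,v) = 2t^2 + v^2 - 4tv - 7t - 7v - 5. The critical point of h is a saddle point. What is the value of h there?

303/8

∂h/∂t = 4t - 4v - 7 = 0 and ∂h/∂v = -4t + 2v - 7 = 0, so (t, v) = (-21/4, -7).
The Hessian has h_{tt} = 4, h_{vv} = 2, h_{tv} = -4, giving D = -8 < 0, so the point is a saddle point.
h(-21/4, -7) = 303/8.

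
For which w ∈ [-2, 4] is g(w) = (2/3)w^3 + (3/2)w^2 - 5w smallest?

g'(w) = 2w^2 + 3w - 5, whose only zero in [-2, 4] is w = 1.
Evaluating at the critical points and endpoints: g(-2) = 32/3; g(1) = -17/6; g(4) = 140/3.
So the minimum is g(1) = -17/6.

1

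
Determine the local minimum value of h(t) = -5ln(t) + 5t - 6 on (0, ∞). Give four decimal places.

-1.0000

h'(t) = -5/t + 5 = 0 gives t = 1.
h''(t) = 5/t², which is positive for t > 0, so this is a local minimum.
h(1) = -5·ln(1) + 5 - 6 ≈ -1.0000.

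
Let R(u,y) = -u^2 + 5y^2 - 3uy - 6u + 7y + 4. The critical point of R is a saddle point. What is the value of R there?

121/29

∂R/∂u = -2u - 3y - 6 = 0 and ∂R/∂y = -3u + 10y + 7 = 0, so (u, y) = (-39/29, -32/29).
The Hessian has R_{uu} = -2, R_{yy} = 10, R_{uy} = -3, giving D = -29 < 0, so the point is a saddle point.
R(-39/29, -32/29) = 121/29.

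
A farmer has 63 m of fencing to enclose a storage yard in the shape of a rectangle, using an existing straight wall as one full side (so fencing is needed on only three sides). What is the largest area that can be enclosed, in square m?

Let the sides perpendicular to the wall have length x and the parallel side y, so 2x + y = 63 and the area is A = xy = x(63 − 2x).
A'(x) = 63 − 4x = 0 gives x = 63/4, and A''(x) = −4 < 0 confirms a maximum.
Then y = 63 − 2·63/4 = 63/2 and A = 3969/8.

3969/8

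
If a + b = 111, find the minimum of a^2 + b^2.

With a + b = 111, a^2 + b^2 = a^2 + (111 − a)^2.
The derivative 2a − 2(111 − a) = 4a − 222 vanishes at a = 111/2; second derivative 4 > 0, a minimum.
The minimum is 2·(111/2)^2 = 12321/2.

12321/2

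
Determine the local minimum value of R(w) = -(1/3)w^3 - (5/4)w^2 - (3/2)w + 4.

73/16

Critical points: R'(w) = -w^2 - (5/2)w - 3/2 vanishes at w = -3/2, -1.
Since R''(w) = -2w - 5/2, we get R''(-3/2) = 1/2 > 0 ⇒ local minimum; R''(-1) = -1/2 < 0 ⇒ local maximum.
Thus R has its local minimum at w = -3/2, with value 73/16.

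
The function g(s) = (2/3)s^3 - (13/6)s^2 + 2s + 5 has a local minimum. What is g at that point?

43/8

Critical points: g'(s) = 2s^2 - (13/3)s + 2 vanishes at s = 2/3, 3/2.
Second-derivative test with g''(s) = 4s - 13/3: g''(2/3) = -5/3 < 0 ⇒ local maximum; g''(3/2) = 5/3 > 0 ⇒ local minimum.
So the local minimum value is g(3/2) = 43/8.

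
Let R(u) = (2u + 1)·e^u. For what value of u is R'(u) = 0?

-3/2

R'(u) = 2·e^u + (2u + 1)·1·e^u = (2u + 3)·e^u. Since e^u > 0, the only critical point is u = -3/2.
R''(-3/2) has the same sign as 2 > 0, so this is a local minimum.
R(-3/2) = (-2)·e^(-3/2) ≈ -0.4463.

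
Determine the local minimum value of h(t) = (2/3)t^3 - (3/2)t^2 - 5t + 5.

h'(t) = 2t^2 - 3t - 5 = 0 at t = -1, 5/2.
h''(t) = 4t - 3. h''(-1) = -7 < 0 ⇒ local maximum; h''(5/2) = 7 > 0 ⇒ local minimum.
So the local minimum value is h(5/2) = -155/24.

-155/24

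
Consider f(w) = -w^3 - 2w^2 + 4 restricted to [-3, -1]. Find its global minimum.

76/27

The derivative is -3w^2 - 4w, whose only zero in [-3, -1] is w = -4/3.
Compare values at every candidate in [-3, -1]: f(-3) = 13; f(-4/3) = 76/27; f(-1) = 3.
So the minimum is f(-4/3) = 76/27.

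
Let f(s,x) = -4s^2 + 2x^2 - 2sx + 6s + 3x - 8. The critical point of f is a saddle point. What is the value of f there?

-6

∂f/∂s = -8s - 2x + 6 = 0 and ∂f/∂x = -2s + 4x + 3 = 0, so (s, x) = (5/6, -1/3).
The Hessian has f_{ss} = -8, f_{xx} = 4, f_{sx} = -2, giving D = -36 < 0, so the point is a saddle point.
f(5/6, -1/3) = -6.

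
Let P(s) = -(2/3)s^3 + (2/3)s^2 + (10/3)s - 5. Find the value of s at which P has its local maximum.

5/3

Critical points: P'(s) = -2s^2 + (4/3)s + 10/3 vanishes at s = -1, 5/3.
P''(s) = -4s + 4/3. P''(-1) = 16/3 > 0 ⇒ local minimum; P''(5/3) = -16/3 < 0 ⇒ local maximum.
So the local maximum value is P(5/3) = -55/81.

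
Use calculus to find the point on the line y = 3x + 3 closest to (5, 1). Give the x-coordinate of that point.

-1/10

Minimize D(x)^2 = (x - 5)^2 + (3x + 2)^2.
d/dx[D^2] = 2(x - 5) + 2·3·(3x + 2) = 0 ⇒ x = -1/10.
Then y = 27/10 and the distance is √(289/10) ≈ 5.3759.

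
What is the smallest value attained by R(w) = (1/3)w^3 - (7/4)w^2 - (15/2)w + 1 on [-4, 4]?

-107/3

The derivative is w^2 - (7/2)w - 15/2, whose only zero in [-4, 4] is w = -3/2.
Evaluating at the critical points and endpoints: R(-4) = -55/3; R(-3/2) = 115/16; R(4) = -107/3.
Hence the absolute minimum is -107/3 at w = 4.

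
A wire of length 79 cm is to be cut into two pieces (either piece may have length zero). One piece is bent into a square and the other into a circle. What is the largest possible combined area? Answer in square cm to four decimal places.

496.6430

Let x be the length used for the square. Square side x/4; circle radius (79−x)/(2π).
A(x) = (x/4)² + π·((79−x)/(2π))² = x²/16 + (79−x)²/(4π) for 0 ≤ x ≤ 79. A'(x) = x/8 − (79−x)/(2π) = 0 gives x = 4·79/(π+4) ≈ 44.2478.
A'' > 0, so the interior critical point is a minimum; the maximum is at an endpoint. A(0) = 496.6430 and A(79) = 390.0625, so the largest area is 496.6430.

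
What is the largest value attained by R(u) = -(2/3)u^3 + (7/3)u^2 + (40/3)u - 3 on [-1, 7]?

The derivative is -2u^2 + (14/3)u + 40/3, whose only zero in [-1, 7] is u = 4.
Evaluating at the critical points and endpoints: R(-1) = -40/3,  R(4) = 45,  R(7) = -24.
The maximum over the interval is 45, attained at u = 4.

45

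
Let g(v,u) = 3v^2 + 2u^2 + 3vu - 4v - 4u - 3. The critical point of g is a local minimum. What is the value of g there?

∂g/∂v = 6v + 3u - 4 = 0 and ∂g/∂u = 3v + 4u - 4 = 0, so (v, u) = (4/15, 4/5).
The Hessian has g_{vv} = 6, g_{uu} = 4, g_{vu} = 3, giving D = 15 > 0 with g_{vv} > 0, so the point is a local minimum.
g(4/15, 4/5) = -77/15.

-77/15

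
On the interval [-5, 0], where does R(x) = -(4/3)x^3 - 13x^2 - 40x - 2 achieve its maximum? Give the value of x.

The derivative is -4x^2 - 26x - 40, which vanishes at x = -4 and x = -5/2.
Compare values at every candidate in [-5, 0]: R(-5) = 119/3, R(-4) = 106/3, R(-5/2) = 451/12, R(0) = -2.
The maximum over the interval is 119/3, attained at x = -5.

-5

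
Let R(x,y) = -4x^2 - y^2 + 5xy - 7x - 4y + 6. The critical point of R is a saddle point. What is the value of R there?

-199/9

∂R/∂x = -8x + 5y - 7 = 0 and ∂R/∂y = 5x - 2y - 4 = 0, so (x, y) = (34/9, 67/9).
The Hessian has R_{xx} = -8, R_{yy} = -2, R_{xy} = 5, giving D = -9 < 0, so the point is a saddle point.
R(34/9, 67/9) = -199/9.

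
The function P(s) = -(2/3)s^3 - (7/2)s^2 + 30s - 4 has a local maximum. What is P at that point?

P'(s) = -2s^2 - 7s + 30. Setting P'(s) = 0 gives s ∈ {-6, 5/2}.
Second-derivative test with P''(s) = -4s - 7: P''(-6) = 17 > 0 ⇒ local minimum; P''(5/2) = -17 < 0 ⇒ local maximum.
The local maximum is P(5/2) = 929/24.

929/24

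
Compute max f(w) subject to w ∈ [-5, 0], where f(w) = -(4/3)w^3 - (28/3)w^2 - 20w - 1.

f'(w) = -4w^2 - (56/3)w - 20, which vanishes at w = -3 and w = -5/3.
Evaluating at the critical points and endpoints: f(-5) = 97/3; f(-3) = 11; f(-5/3) = 1019/81; f(0) = -1.
Hence the absolute maximum is 97/3 at w = -5.

97/3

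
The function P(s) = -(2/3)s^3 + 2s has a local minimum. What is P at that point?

P'(s) = -2s^2 + 2 = 0 at s = -1, 1.
Since P''(s) = -4s, we get P''(-1) = 4 > 0 ⇒ local minimum; P''(1) = -4 < 0 ⇒ local maximum.
Thus P has its local minimum at s = -1, with value -4/3.

-4/3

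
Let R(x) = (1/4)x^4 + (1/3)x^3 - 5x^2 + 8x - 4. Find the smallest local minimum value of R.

Critical points: R'(x) = x^3 + x^2 - 10x + 8 vanishes at x = -4, 1, 2.
Since R''(x) = 3x^2 + 2x - 10, we get R''(-4) = 30 > 0 ⇒ local minimum; R''(1) = -5 < 0 ⇒ local maximum; R''(2) = 6 > 0 ⇒ local minimum.
So the smallest local minimum value is R(-4) = -220/3.

-220/3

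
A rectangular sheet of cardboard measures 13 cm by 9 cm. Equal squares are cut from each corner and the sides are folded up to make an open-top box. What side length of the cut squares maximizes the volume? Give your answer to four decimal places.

1.7446

With cut size x, the volume is V(x) = x(13 − 2x)(9 − 2x) for 0 < x < 4.5.
V'(x) = 12x^2 − 88x + 117. Setting V'(x) = 0 gives x ≈ 1.7446 (the root in (0, 4.5)).
V''(x) = 24x − 88 is negative there, so this is the maximum; V ≈ 91.4382.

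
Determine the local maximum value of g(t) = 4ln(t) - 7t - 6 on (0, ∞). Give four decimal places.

-12.2385

g'(t) = 4/t − 7 = 0 gives t = 4/7.
g''(t) = -4/t², which is negative for t > 0, so this is a local maximum.
g(4/7) = 4·ln(4/7) - 4 - 6 ≈ -12.2385.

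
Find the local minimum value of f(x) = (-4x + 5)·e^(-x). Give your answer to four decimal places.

By the product rule, f'(x) = (4x - 9)·e^(-x). Since e^(-x) > 0, the only critical point is x = 9/4.
f''(9/4) has the same sign as 4 > 0, so this is a local minimum.
f(9/4) = (-4)·e^(-9/4) ≈ -0.4216.

-0.4216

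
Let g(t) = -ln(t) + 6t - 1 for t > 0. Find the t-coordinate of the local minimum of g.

g'(t) = -1/t + 6 = 0 gives t = 1/6.
g''(t) = 1/t², which is positive for t > 0, so this is a local minimum.
g(1/6) = -1·ln(1/6) + 1 - 1 ≈ 1.7918.

1/6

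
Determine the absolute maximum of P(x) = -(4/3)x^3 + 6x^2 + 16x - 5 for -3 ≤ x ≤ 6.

209/3

The derivative is -4x^2 + 12x + 16, which vanishes at x = -1 and x = 4.
Candidates: P(-3) = 37,  P(-1) = -41/3,  P(4) = 209/3,  P(6) = 19.
The maximum over the interval is 209/3, attained at x = 4.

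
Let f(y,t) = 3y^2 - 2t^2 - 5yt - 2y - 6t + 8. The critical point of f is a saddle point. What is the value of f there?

552/49

∂f/∂y = 6y - 5t - 2 = 0 and ∂f/∂t = -5y - 4t - 6 = 0, so (y, t) = (-22/49, -46/49).
The Hessian has f_{yy} = 6, f_{tt} = -4, f_{yt} = -5, giving D = -49 < 0, so the point is a saddle point.
f(-22/49, -46/49) = 552/49.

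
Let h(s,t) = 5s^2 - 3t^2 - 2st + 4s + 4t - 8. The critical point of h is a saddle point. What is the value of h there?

∂h/∂s = 10s - 2t + 4 = 0 and ∂h/∂t = -2s - 6t + 4 = 0, so (s, t) = (-1/4, 3/4).
The Hessian has h_{ss} = 10, h_{tt} = -6, h_{st} = -2, giving D = -64 < 0, so the point is a saddle point.
h(-1/4, 3/4) = -7.

-7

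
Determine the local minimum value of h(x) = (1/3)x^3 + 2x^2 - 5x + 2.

h'(x) = x^2 + 4x - 5 = 0 at x = -5, 1.
Second-derivative test with h''(x) = 2x + 4: h''(-5) = -6 < 0 ⇒ local maximum; h''(1) = 6 > 0 ⇒ local minimum.
Thus h has its local minimum at x = 1, with value -2/3.

-2/3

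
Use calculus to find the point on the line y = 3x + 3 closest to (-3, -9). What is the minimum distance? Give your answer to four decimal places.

Minimize D(x)^2 = (x + 3)^2 + (3x + 12)^2.
d/dx[D^2] = 2(x + 3) + 2·3·(3x + 12) = 0 ⇒ x = -39/10.
Then y = -87/10 and the distance is √(9/10) ≈ 0.9487.

0.9487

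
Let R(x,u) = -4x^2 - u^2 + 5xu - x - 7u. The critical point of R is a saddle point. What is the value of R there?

-232/9

∂R/∂x = -8x + 5u - 1 = 0 and ∂R/∂u = 5x - 2u - 7 = 0, so (x, u) = (37/9, 61/9).
The Hessian has R_{xx} = -8, R_{uu} = -2, R_{xu} = 5, giving D = -9 < 0, so the point is a saddle point.
R(37/9, 61/9) = -232/9.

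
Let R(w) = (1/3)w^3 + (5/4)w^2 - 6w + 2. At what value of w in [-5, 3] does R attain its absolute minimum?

3/2

R'(w) = w^2 + (5/2)w - 6, which vanishes at w = -4 and w = 3/2.
Evaluating at the critical points and endpoints: R(-5) = 259/12, R(-4) = 74/3, R(3/2) = -49/16, R(3) = 17/4.
The minimum over the interval is -49/16, attained at w = 3/2.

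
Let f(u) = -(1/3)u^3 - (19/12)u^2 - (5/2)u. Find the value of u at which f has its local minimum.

f'(u) = -u^2 - (19/6)u - 5/2. Setting f'(u) = 0 gives u ∈ {-5/3, -3/2}.
Since f''(u) = -2u - 19/6, we get f''(-5/3) = 1/6 > 0 ⇒ local minimum; f''(-3/2) = -1/6 < 0 ⇒ local maximum.
So the local minimum value is f(-5/3) = 425/324.

-5/3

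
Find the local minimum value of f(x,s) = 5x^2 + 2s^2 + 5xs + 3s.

-3

∂f/∂x = 10x + 5s = 0 and ∂f/∂s = 5x + 4s + 3 = 0, so (x, s) = (1, -2).
The Hessian has f_{xx} = 10, f_{ss} = 4, f_{xs} = 5, giving D = 15 > 0 with f_{xx} > 0, so the point is a local minimum.
f(1, -2) = -3.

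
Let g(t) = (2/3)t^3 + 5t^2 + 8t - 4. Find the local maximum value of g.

g'(t) = 2t^2 + 10t + 8 = 0 at t = -4, -1.
g''(t) = 4t + 10. g''(-4) = -6 < 0 ⇒ local maximum; g''(-1) = 6 > 0 ⇒ local minimum.
Thus g has its local maximum at t = -4, with value 4/3.

4/3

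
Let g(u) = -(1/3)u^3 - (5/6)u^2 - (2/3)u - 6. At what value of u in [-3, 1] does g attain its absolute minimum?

Differentiating, g'(u) = -u^2 - (5/3)u - 2/3; which vanishes at u = -1 and u = -2/3.
Candidates: g(-3) = -5/2, g(-1) = -35/6, g(-2/3) = -472/81, g(1) = -47/6.
Hence the absolute minimum is -47/6 at u = 1.

1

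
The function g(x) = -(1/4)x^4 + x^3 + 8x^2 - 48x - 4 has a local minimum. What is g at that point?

-277/4

g'(x) = -x^3 + 3x^2 + 16x - 48. Setting g'(x) = 0 gives x ∈ {-4, 3, 4}.
Second-derivative test with g''(x) = -3x^2 + 6x + 16: g''(-4) = -56 < 0 ⇒ local maximum; g''(3) = 7 > 0 ⇒ local minimum; g''(4) = -8 < 0 ⇒ local maximum.
So the local minimum value is g(3) = -277/4.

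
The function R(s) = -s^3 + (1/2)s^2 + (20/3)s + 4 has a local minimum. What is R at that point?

Critical points: R'(s) = -3s^2 + s + 20/3 vanishes at s = -4/3, 5/3.
Since R''(s) = -6s + 1, we get R''(-4/3) = 9 > 0 ⇒ local minimum; R''(5/3) = -9 < 0 ⇒ local maximum.
So the local minimum value is R(-4/3) = -44/27.

-44/27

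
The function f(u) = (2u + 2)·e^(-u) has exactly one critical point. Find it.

0

Differentiating with the product rule gives f'(u) = (-2u)·e^(-u). Since e^(-u) > 0, the only critical point is u = 0.
f''(0) has the same sign as -2 < 0, so this is a local maximum.
f(0) = (2)·e^(0) ≈ 2.0000.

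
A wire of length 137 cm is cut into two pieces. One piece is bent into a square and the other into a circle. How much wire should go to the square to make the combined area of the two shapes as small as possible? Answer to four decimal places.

76.7336

Let x be the length used for the square. Square side x/4; circle radius (137−x)/(2π).
A(x) = (x/4)² + π·((137−x)/(2π))² = x²/16 + (137−x)²/(4π) for 0 ≤ x ≤ 137. A'(x) = x/8 − (137−x)/(2π) = 0 gives x = 4·137/(π+4) ≈ 76.7336.
A'' = 1/8 + 1/(2π) > 0, so this gives the minimum combined area; x ≈ 76.7336 cm to the square.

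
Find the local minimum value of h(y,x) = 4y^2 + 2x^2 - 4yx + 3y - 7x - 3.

-89/8

∂h/∂y = 8y - 4x + 3 = 0 and ∂h/∂x = -4y + 4x - 7 = 0, so (y, x) = (1, 11/4).
The Hessian has h_{yy} = 8, h_{xx} = 4, h_{yx} = -4, giving D = 16 > 0 with h_{yy} > 0, so the point is a local minimum.
h(1, 11/4) = -89/8.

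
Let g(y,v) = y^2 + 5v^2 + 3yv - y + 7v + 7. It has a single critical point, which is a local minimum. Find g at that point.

2/11

∂g/∂y = 2y + 3v - 1 = 0 and ∂g/∂v = 3y + 10v + 7 = 0, so (y, v) = (31/11, -17/11).
The Hessian has g_{yy} = 2, g_{vv} = 10, g_{yv} = 3, giving D = 11 > 0 with g_{yy} > 0, so the point is a local minimum.
g(31/11, -17/11) = 2/11.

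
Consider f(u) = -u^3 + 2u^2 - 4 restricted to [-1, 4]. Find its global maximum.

-1

The derivative is -3u^2 + 4u, which vanishes at u = 0 and u = 4/3.
Compare values at every candidate in [-1, 4]: f(-1) = -1; f(0) = -4; f(4/3) = -76/27; f(4) = -36.
So the maximum is f(-1) = -1.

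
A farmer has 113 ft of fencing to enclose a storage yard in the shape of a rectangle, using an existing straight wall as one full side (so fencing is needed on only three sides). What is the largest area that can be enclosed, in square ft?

12769/8

Let the sides perpendicular to the wall have length x and the parallel side y, so 2x + y = 113 and the area is A = xy = x(113 − 2x).
A'(x) = 113 − 4x = 0 gives x = 113/4, and A''(x) = −4 < 0 confirms a maximum.
Then y = 113 − 2·113/4 = 113/2 and A = 12769/8.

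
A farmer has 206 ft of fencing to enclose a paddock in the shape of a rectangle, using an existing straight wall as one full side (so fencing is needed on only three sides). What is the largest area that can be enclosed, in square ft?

Let the sides perpendicular to the wall have length x and the parallel side y, so 2x + y = 206 and the area is A = xy = x(206 − 2x).
A'(x) = 206 − 4x = 0 gives x = 103/2, and A''(x) = −4 < 0 confirms a maximum.
Then y = 206 − 2·103/2 = 103 and A = 10609/2.

10609/2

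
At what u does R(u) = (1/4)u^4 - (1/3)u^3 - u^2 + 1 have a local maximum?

0

R'(u) = u^3 - u^2 - 2u. Setting R'(u) = 0 gives u ∈ {-1, 0, 2}.
Second-derivative test with R''(u) = 3u^2 - 2u - 2: R''(-1) = 3 > 0 ⇒ local minimum; R''(0) = -2 < 0 ⇒ local maximum; R''(2) = 6 > 0 ⇒ local minimum.
Thus R has its local maximum at u = 0, with value 1.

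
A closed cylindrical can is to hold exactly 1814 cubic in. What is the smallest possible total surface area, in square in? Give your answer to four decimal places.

823.3909

With radius r and height h, πr²h = 1814 so h = 1814/(πr²), and S(r) = 2πr² + 2πrh = 2πr² + 2·1814/r.
S'(r) = 4πr − 2·1814/r² = 0 ⇒ r³ = 1814/(2π), so r ≈ 6.6093 and h = 2r ≈ 13.2185.
S''(r) = 4π + 4·1814/r³ > 0, so this is the minimum; S ≈ 823.3909.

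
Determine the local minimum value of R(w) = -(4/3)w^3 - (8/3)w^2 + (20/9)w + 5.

Critical points: R'(w) = -4w^2 - (16/3)w + 20/9 vanishes at w = -5/3, 1/3.
R''(w) = -8w - 16/3. R''(-5/3) = 8 > 0 ⇒ local minimum; R''(1/3) = -8 < 0 ⇒ local maximum.
Thus R has its local minimum at w = -5/3, with value 5/81.

5/81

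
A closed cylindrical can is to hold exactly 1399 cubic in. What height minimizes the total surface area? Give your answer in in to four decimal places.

With radius r and height h, πr²h = 1399 so h = 1399/(πr²), and S(r) = 2πr² + 2πrh = 2πr² + 2·1399/r.
S'(r) = 4πr − 2·1399/r² = 0 ⇒ r³ = 1399/(2π), so r ≈ 6.0610 and h = 2r ≈ 12.1220.
S''(r) = 4π + 4·1399/r³ > 0, so this is the minimum; S ≈ 692.4573.

12.1220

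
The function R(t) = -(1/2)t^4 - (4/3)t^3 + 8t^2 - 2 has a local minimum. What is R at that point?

-2

R'(t) = -2t^3 - 4t^2 + 16t = 0 at t = -4, 0, 2.
R''(t) = -6t^2 - 8t + 16. R''(-4) = -48 < 0 ⇒ local maximum; R''(0) = 16 > 0 ⇒ local minimum; R''(2) = -24 < 0 ⇒ local maximum.
So the local minimum value is R(0) = -2.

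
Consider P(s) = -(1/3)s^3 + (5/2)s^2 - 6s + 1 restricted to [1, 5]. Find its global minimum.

Differentiating, P'(s) = -s^2 + 5s - 6; which vanishes at s = 2 and s = 3.
Compare values at every candidate in [1, 5]: P(1) = -17/6; P(2) = -11/3; P(3) = -7/2; P(5) = -49/6.
Hence the absolute minimum is -49/6 at s = 5.

-49/6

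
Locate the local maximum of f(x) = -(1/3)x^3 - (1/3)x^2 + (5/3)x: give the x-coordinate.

f'(x) = -x^2 - (2/3)x + 5/3. Setting f'(x) = 0 gives x ∈ {-5/3, 1}.
Since f''(x) = -2x - 2/3, we get f''(-5/3) = 8/3 > 0 ⇒ local minimum; f''(1) = -8/3 < 0 ⇒ local maximum.
Thus f has its local maximum at x = 1, with value 1.

1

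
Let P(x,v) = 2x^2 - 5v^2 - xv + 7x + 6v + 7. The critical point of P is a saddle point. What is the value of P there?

∂P/∂x = 4x - v + 7 = 0 and ∂P/∂v = -x - 10v + 6 = 0, so (x, v) = (-64/41, 31/41).
The Hessian has P_{xx} = 4, P_{vv} = -10, P_{xv} = -1, giving D = -41 < 0, so the point is a saddle point.
P(-64/41, 31/41) = 156/41.

156/41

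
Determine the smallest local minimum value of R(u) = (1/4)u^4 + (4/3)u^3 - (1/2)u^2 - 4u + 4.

-28/3

R'(u) = u^3 + 4u^2 - u - 4. Setting R'(u) = 0 gives u ∈ {-4, -1, 1}.
Second-derivative test with R''(u) = 3u^2 + 8u - 1: R''(-4) = 15 > 0 ⇒ local minimum; R''(-1) = -6 < 0 ⇒ local maximum; R''(1) = 10 > 0 ⇒ local minimum.
The smallest local minimum is R(-4) = -28/3.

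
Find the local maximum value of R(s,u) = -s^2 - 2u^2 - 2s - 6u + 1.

∂R/∂s = -2s - 2 = 0 and ∂R/∂u = -4u - 6 = 0, so (s, u) = (-1, -3/2).
The Hessian has R_{ss} = -2, R_{uu} = -4, R_{su} = 0, giving D = 8 > 0 with R_{ss} < 0, so the point is a local maximum.
R(-1, -3/2) = 13/2.

13/2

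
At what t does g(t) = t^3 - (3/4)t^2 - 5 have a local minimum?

Critical points: g'(t) = 3t^2 - (3/2)t vanishes at t = 0, 1/2.
g''(t) = 6t - 3/2. g''(0) = -3/2 < 0 ⇒ local maximum; g''(1/2) = 3/2 > 0 ⇒ local minimum.
So the local minimum value is g(1/2) = -81/16.

1/2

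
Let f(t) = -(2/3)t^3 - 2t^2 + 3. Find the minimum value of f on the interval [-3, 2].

-31/3

The derivative is -2t^2 - 4t, which vanishes at t = -2 and t = 0.
Compare values at every candidate in [-3, 2]: f(-3) = 3; f(-2) = 1/3; f(0) = 3; f(2) = -31/3.
The minimum over the interval is -31/3, attained at t = 2.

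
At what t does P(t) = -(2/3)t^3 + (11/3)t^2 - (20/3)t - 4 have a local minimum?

P'(t) = -2t^2 + (22/3)t - 20/3. Setting P'(t) = 0 gives t ∈ {5/3, 2}.
Since P''(t) = -4t + 22/3, we get P''(5/3) = 2/3 > 0 ⇒ local minimum; P''(2) = -2/3 < 0 ⇒ local maximum.
The local minimum is P(5/3) = -649/81.

5/3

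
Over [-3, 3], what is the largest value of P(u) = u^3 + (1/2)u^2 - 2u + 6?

63/2

P'(u) = 3u^2 + u - 2, which vanishes at u = -1 and u = 2/3.
Evaluating at the critical points and endpoints: P(-3) = -21/2; P(-1) = 15/2; P(2/3) = 140/27; P(3) = 63/2.
The maximum over the interval is 63/2, attained at u = 3.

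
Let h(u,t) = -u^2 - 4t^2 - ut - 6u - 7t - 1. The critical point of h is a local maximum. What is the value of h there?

∂h/∂u = -2u - t - 6 = 0 and ∂h/∂t = -u - 8t - 7 = 0, so (u, t) = (-41/15, -8/15).
The Hessian has h_{uu} = -2, h_{tt} = -8, h_{ut} = -1, giving D = 15 > 0 with h_{uu} < 0, so the point is a local maximum.
h(-41/15, -8/15) = 136/15.

136/15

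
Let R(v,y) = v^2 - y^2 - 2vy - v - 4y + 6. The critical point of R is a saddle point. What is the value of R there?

71/8

∂R/∂v = 2v - 2y - 1 = 0 and ∂R/∂y = -2v - 2y - 4 = 0, so (v, y) = (-3/4, -5/4).
The Hessian has R_{vv} = 2, R_{yy} = -2, R_{vy} = -2, giving D = -8 < 0, so the point is a saddle point.
R(-3/4, -5/4) = 71/8.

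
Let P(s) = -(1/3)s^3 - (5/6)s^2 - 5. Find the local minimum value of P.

-935/162

Critical points: P'(s) = -s^2 - (5/3)s vanishes at s = -5/3, 0.
P''(s) = -2s - 5/3. P''(-5/3) = 5/3 > 0 ⇒ local minimum; P''(0) = -5/3 < 0 ⇒ local maximum.
The local minimum is P(-5/3) = -935/162.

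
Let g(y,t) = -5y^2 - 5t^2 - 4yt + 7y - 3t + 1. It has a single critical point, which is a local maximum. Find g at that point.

229/42

∂g/∂y = -10y - 4t + 7 = 0 and ∂g/∂t = -4y - 10t - 3 = 0, so (y, t) = (41/42, -29/42).
The Hessian has g_{yy} = -10, g_{tt} = -10, g_{yt} = -4, giving D = 84 > 0 with g_{yy} < 0, so the point is a local maximum.
g(41/42, -29/42) = 229/42.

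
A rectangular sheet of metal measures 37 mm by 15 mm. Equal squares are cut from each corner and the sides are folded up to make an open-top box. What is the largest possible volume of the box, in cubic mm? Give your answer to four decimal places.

842.6900

With cut size x, the volume is V(x) = x(37 − 2x)(15 − 2x) for 0 < x < 7.5.
V'(x) = 12x^2 − 208x + 555. Setting V'(x) = 0 gives x ≈ 3.2944 (the root in (0, 7.5)).
V''(x) = 24x − 208 is negative there, so this is the maximum; V ≈ 842.6900.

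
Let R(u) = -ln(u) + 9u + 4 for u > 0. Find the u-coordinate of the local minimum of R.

1/9

R'(u) = -1/u + 9 = 0 gives u = 1/9.
R''(u) = 1/u², which is positive for u > 0, so this is a local minimum.
R(1/9) = -1·ln(1/9) + 1 + 4 ≈ 7.1972.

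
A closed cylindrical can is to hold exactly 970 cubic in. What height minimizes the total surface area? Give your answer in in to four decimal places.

10.7290

With radius r and height h, πr²h = 970 so h = 970/(πr²), and S(r) = 2πr² + 2πrh = 2πr² + 2·970/r.
S'(r) = 4πr − 2·970/r² = 0 ⇒ r³ = 970/(2π), so r ≈ 5.3645 and h = 2r ≈ 10.7290.
S''(r) = 4π + 4·970/r³ > 0, so this is the minimum; S ≈ 542.4533.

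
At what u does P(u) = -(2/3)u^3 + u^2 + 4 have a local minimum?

0

Critical points: P'(u) = -2u^2 + 2u vanishes at u = 0, 1.
Second-derivative test with P''(u) = -4u + 2: P''(0) = 2 > 0 ⇒ local minimum; P''(1) = -2 < 0 ⇒ local maximum.
So the local minimum value is P(0) = 4.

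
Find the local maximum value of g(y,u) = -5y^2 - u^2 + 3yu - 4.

∂g/∂y = -10y + 3u = 0 and ∂g/∂u = 3y - 2u = 0, so (y, u) = (0, 0).
The Hessian has g_{yy} = -10, g_{uu} = -2, g_{yu} = 3, giving D = 11 > 0 with g_{yy} < 0, so the point is a local maximum.
g(0, 0) = -4.

-4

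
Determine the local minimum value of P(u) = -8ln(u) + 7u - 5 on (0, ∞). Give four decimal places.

P'(u) = -8/u + 7 = 0 gives u = 8/7.
P''(u) = 8/u², which is positive for u > 0, so this is a local minimum.
P(8/7) = -8·ln(8/7) + 8 - 5 ≈ 1.9317.

1.9317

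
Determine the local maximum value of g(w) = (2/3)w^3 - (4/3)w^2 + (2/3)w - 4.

-316/81

Critical points: g'(w) = 2w^2 - (8/3)w + 2/3 vanishes at w = 1/3, 1.
Second-derivative test with g''(w) = 4w - 8/3: g''(1/3) = -4/3 < 0 ⇒ local maximum; g''(1) = 4/3 > 0 ⇒ local minimum.
So the local maximum value is g(1/3) = -316/81.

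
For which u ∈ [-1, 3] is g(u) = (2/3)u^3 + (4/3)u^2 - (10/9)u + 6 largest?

Differentiating, g'(u) = 2u^2 + (8/3)u - 10/9; whose only zero in [-1, 3] is u = 1/3.
Evaluating at the critical points and endpoints: g(-1) = 70/9; g(1/3) = 470/81; g(3) = 98/3.
The maximum over the interval is 98/3, attained at u = 3.

3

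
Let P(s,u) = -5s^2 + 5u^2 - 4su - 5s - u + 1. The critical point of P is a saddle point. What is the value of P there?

64/29

∂P/∂s = -10s - 4u - 5 = 0 and ∂P/∂u = -4s + 10u - 1 = 0, so (s, u) = (-27/58, -5/58).
The Hessian has P_{ss} = -10, P_{uu} = 10, P_{su} = -4, giving D = -116 < 0, so the point is a saddle point.
P(-27/58, -5/58) = 64/29.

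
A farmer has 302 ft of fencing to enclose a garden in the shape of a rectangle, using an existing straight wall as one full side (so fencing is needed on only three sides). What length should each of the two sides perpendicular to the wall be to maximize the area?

151/2

Let the sides perpendicular to the wall have length x and the parallel side y, so 2x + y = 302 and the area is A = xy = x(302 − 2x).
A'(x) = 302 − 4x = 0 gives x = 151/2, and A''(x) = −4 < 0 confirms a maximum.
Then y = 302 − 2·151/2 = 151 and A = 22801/2.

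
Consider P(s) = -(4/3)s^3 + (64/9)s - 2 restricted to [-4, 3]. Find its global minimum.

Differentiating, P'(s) = -4s^2 + 64/9; which vanishes at s = -4/3 and s = 4/3.
Compare values at every candidate in [-4, 3]: P(-4) = 494/9,  P(-4/3) = -674/81,  P(4/3) = 350/81,  P(3) = -50/3.
So the minimum is P(3) = -50/3.

-50/3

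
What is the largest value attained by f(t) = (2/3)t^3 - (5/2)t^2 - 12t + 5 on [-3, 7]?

Differentiating, f'(t) = 2t^2 - 5t - 12; which vanishes at t = -3/2 and t = 4.
Evaluating at the critical points and endpoints: f(-3) = 1/2,  f(-3/2) = 121/8,  f(4) = -121/3,  f(7) = 163/6.
So the maximum is f(7) = 163/6.

163/6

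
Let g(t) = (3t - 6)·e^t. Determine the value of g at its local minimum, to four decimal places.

-8.1548

g'(t) = 3·e^t + (3t - 6)·1·e^t = (3t - 3)·e^t. Since e^t > 0, the only critical point is t = 1.
g''(1) has the same sign as 3 > 0, so this is a local minimum.
g(1) = (-3)·e^(1) ≈ -8.1548.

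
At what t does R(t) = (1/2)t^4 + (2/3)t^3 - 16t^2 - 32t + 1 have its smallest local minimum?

R'(t) = 2t^3 + 2t^2 - 32t - 32. Setting R'(t) = 0 gives t ∈ {-4, -1, 4}.
R''(t) = 6t^2 + 4t - 32. R''(-4) = 48 > 0 ⇒ local minimum; R''(-1) = -30 < 0 ⇒ local maximum; R''(4) = 80 > 0 ⇒ local minimum.
So the smallest local minimum value is R(4) = -637/3.

4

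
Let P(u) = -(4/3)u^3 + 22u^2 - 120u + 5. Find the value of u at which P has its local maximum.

6

Critical points: P'(u) = -4u^2 + 44u - 120 vanishes at u = 5, 6.
P''(u) = -8u + 44. P''(5) = 4 > 0 ⇒ local minimum; P''(6) = -4 < 0 ⇒ local maximum.
The local maximum is P(6) = -211.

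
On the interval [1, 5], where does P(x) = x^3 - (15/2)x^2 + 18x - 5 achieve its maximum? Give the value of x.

Differentiating, P'(x) = 3x^2 - 15x + 18; which vanishes at x = 2 and x = 3.
Evaluating at the critical points and endpoints: P(1) = 13/2, P(2) = 9, P(3) = 17/2, P(5) = 45/2.
The maximum over the interval is 45/2, attained at x = 5.

5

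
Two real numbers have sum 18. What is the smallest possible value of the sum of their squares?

With a + b = 18, a^2 + b^2 = a^2 + (18 − a)^2.
The derivative 2a − 2(18 − a) = 4a − 36 vanishes at a = 9; second derivative 4 > 0, a minimum.
The minimum is 2·(9)^2 = 162.

162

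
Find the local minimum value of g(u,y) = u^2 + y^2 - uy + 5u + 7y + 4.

-97/3

∂g/∂u = 2u - y + 5 = 0 and ∂g/∂y = -u + 2y + 7 = 0, so (u, y) = (-17/3, -19/3).
The Hessian has g_{uu} = 2, g_{yy} = 2, g_{uy} = -1, giving D = 3 > 0 with g_{uu} > 0, so the point is a local minimum.
g(-17/3, -19/3) = -97/3.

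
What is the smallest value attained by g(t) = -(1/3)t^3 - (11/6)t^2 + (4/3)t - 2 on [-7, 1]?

-46/3

Differentiating, g'(t) = -t^2 - (11/3)t + 4/3; which vanishes at t = -4 and t = 1/3.
Compare values at every candidate in [-7, 1]: g(-7) = 79/6,  g(-4) = -46/3,  g(1/3) = -287/162,  g(1) = -17/6.
So the minimum is g(-4) = -46/3.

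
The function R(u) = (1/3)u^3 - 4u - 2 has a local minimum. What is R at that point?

-22/3

R'(u) = u^2 - 4 = 0 at u = -2, 2.
Second-derivative test with R''(u) = 2u: R''(-2) = -4 < 0 ⇒ local maximum; R''(2) = 4 > 0 ⇒ local minimum.
The local minimum is R(2) = -22/3.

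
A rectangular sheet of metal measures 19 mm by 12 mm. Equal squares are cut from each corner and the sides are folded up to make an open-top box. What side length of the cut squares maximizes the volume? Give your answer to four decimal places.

2.3928

With cut size x, the volume is V(x) = x(19 − 2x)(12 − 2x) for 0 < x < 6.
V'(x) = 12x^2 − 124x + 228. Setting V'(x) = 0 gives x ≈ 2.3928 (the root in (0, 6)).
V''(x) = 24x − 124 is negative there, so this is the maximum; V ≈ 245.3777.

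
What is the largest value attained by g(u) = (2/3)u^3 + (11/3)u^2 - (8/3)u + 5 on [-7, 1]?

The derivative is 2u^2 + (22/3)u - 8/3, which vanishes at u = -4 and u = 1/3.
Candidates: g(-7) = -76/3,  g(-4) = 95/3,  g(1/3) = 368/81,  g(1) = 20/3.
Hence the absolute maximum is 95/3 at u = -4.

95/3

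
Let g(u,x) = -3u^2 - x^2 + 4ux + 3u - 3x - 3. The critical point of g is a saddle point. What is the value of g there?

-3

∂g/∂u = -6u + 4x + 3 = 0 and ∂g/∂x = 4u - 2x - 3 = 0, so (u, x) = (3/2, 3/2).
The Hessian has g_{uu} = -6, g_{xx} = -2, g_{ux} = 4, giving D = -4 < 0, so the point is a saddle point.
g(3/2, 3/2) = -3.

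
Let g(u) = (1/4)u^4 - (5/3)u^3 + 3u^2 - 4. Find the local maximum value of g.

-4/3

g'(u) = u^3 - 5u^2 + 6u. Setting g'(u) = 0 gives u ∈ {0, 2, 3}.
Second-derivative test with g''(u) = 3u^2 - 10u + 6: g''(0) = 6 > 0 ⇒ local minimum; g''(2) = -2 < 0 ⇒ local maximum; g''(3) = 3 > 0 ⇒ local minimum.
Thus g has its local maximum at u = 2, with value -4/3.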